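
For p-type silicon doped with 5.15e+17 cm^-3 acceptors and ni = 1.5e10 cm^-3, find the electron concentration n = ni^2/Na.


Step 1: Majority hole concentration p ≈ Na = 5.15e+17 cm^-3
Step 2: n = ni^2 / Na = (1.5e10)^2 / 5.15e+17
Step 3: n = 4.37e+02 cm^-3

4.37e+02


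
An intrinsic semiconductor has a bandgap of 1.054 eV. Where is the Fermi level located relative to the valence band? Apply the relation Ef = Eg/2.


Step 1: For an intrinsic semiconductor, the Fermi level sits at midgap.
Step 2: Ef = Eg / 2 = 1.054 / 2 = 0.527 eV

0.527


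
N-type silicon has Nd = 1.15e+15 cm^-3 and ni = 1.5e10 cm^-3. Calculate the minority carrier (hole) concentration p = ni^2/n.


Step 1: Since Nd >> ni, n ≈ Nd = 1.15e+15 cm^-3
Step 2: p = ni^2 / n = (1.5e10)^2 / 1.15e+15
Step 3: p = 2.25e20 / 1.15e+15 = 1.96e+05 cm^-3

1.96e+05


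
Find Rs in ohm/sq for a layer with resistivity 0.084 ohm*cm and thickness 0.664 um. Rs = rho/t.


Step 1: Convert thickness to cm: t = 0.664 um = 6.6400e-05 cm
Step 2: Rs = rho / t = 0.084 / 6.6400e-05
Step 3: Rs = 1265.1 ohm/sq

1265.1


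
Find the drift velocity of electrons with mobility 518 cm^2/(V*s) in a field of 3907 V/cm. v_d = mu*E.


Step 1: v_d = mu * E
Step 2: v_d = 518 * 3907 = 2023826
Step 3: v_d = 2.02e+06 cm/s

2.02e+06


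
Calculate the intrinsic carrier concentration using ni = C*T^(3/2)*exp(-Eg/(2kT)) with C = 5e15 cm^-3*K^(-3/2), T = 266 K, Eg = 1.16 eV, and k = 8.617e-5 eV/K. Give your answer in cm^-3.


Step 1: Compute kT = 8.617e-5 * 266 = 0.02292122 eV
Step 2: Exponent = -Eg/(2kT) = -1.16/(2*0.02292122) = -25.30406
Step 3: T^(3/2) = 266^1.5 = 4338.33
Step 4: ni = 5e15 * 4338.33 * exp(-25.30406) = 2.22e+08 cm^-3

2.22e+08


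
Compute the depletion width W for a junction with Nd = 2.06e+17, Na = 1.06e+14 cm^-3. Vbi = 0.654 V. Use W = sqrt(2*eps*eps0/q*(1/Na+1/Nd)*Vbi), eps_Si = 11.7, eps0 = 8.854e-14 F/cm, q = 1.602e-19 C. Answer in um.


Step 1: 1/Na + 1/Nd = 1/1.06e+14 + 1/2.06e+17 = 9.43882e-15
Step 2: 2*eps*eps0/q = 2*11.7*8.854e-14/1.602e-19 = 1.293281e+07
Step 3: W^2 = 1.293281e+07 * 9.43882e-15 * 0.654 = 7.98341e-08
Step 4: W = sqrt(7.98341e-08) = 2.825e-04 cm = 2.825 um

2.825


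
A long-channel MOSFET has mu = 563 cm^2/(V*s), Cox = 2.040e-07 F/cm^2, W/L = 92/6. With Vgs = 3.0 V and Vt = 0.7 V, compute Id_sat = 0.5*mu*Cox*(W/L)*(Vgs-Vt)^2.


Step 1: Overdrive voltage Vov = Vgs - Vt = 3.0 - 0.7 = 2.3 V
Step 2: W/L = 92/6 = 15.3333
Step 3: Id = 0.5 * 563 * 2.040e-07 * 15.3333 * 2.3^2
Step 4: Id = 4.66e-03 A

4.66e-03


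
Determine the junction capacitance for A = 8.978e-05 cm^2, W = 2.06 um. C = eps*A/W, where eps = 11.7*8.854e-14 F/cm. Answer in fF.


Step 1: eps_Si = 11.7 * 8.854e-14 = 1.035918e-12 F/cm
Step 2: W in cm = 2.06 * 1e-4 = 2.06e-04 cm
Step 3: C = 1.035918e-12 * 8.978e-05 / 2.06e-04 = 4.514792e-13 F
Step 4: C = 451.48 fF

451.48


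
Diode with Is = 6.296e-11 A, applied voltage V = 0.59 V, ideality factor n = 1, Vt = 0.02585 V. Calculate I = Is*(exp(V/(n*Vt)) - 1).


Step 1: V/(n*Vt) = 0.59/(1*0.02585) = 22.8240
Step 2: exp(22.8240) = 8.1722e+09
Step 3: I = 6.296e-11 * (8.1722e+09 - 1) = 5.15e-01 A

5.15e-01


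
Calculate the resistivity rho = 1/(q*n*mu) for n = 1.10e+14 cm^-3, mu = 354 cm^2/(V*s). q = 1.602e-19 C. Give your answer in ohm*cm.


Step 1: sigma = q * n * mu = 1.602e-19 * 1.10e+14 * 354 = 6.23819e-03 S/cm
Step 2: rho = 1 / sigma = 1 / 6.23819e-03 = 160.3 ohm*cm

160.3


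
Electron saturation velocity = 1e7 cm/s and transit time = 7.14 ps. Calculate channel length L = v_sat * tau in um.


Step 1: tau in seconds = 7.14 ps * 1e-12 = 7.1400e-12 s
Step 2: L = v_sat * tau = 1e7 * 7.1400e-12 = 7.1400e-05 cm
Step 3: L in um = 7.1400e-05 * 1e4 = 0.714 um

0.714


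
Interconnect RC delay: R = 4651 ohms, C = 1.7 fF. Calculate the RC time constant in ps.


Step 1: tau = R * C
Step 2: tau = 4651 * 1.7 fF = 4651 * 1.7e-15 F
Step 3: tau = 7.9067e-12 s = 7.9067 ps

7.9067


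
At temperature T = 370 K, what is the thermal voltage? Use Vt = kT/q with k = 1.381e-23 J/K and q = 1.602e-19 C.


Step 1: kT = 1.381e-23 * 370 = 5.1097e-21 J
Step 2: Vt = kT/q = 5.1097e-21 / 1.602e-19
Step 3: Vt = 0.0319 V

0.0319


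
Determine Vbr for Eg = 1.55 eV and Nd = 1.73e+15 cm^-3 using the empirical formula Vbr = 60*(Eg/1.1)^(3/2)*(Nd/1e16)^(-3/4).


Step 1: Eg/1.1 = 1.55/1.1 = 1.409091
Step 2: (Eg/1.1)^1.5 = 1.409091^1.5 = 1.672663
Step 3: (Nd/1e16)^(-0.75) = (0.173)^(-0.75) = 3.727910
Step 4: Vbr = 60 * 1.672663 * 3.727910 = 374.1 V

374.1


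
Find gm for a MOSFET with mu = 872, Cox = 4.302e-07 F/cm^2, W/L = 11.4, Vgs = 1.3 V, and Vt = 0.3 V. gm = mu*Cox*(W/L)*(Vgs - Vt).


Step 1: Vov = Vgs - Vt = 1.3 - 0.3 = 1.0 V
Step 2: gm = mu * Cox * (W/L) * Vov
Step 3: gm = 872 * 4.302e-07 * 11.4 * 1.0 = 4.28e-03 S

4.28e-03


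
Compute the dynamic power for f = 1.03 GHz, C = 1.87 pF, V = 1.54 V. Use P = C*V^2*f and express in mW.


Step 1: V^2 = 1.54^2 = 2.3716 V^2
Step 2: P = C*V^2*f = 1.87e-12 F * 2.3716 * 1.03e9 Hz
Step 3: P = 4.56793876e-03 W
Step 4: P = 4.568 mW

4.568


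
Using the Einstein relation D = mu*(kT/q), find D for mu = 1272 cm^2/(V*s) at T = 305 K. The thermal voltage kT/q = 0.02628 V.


Step 1: D = mu * (kT/q)
Step 2: D = 1272 * 0.02628
Step 3: D = 33.43 cm^2/s

33.43


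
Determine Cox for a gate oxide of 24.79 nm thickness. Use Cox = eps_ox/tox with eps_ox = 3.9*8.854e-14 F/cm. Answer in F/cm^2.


Step 1: eps_ox = 3.9 * 8.854e-14 = 3.45306e-13 F/cm
Step 2: tox in cm = 24.79 nm * 1e-7 = 2.4790e-06 cm
Step 3: Cox = 3.45306e-13 / 2.4790e-06 = 1.39e-07 F/cm^2

1.39e-07


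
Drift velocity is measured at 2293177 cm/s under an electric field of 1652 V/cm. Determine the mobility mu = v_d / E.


Step 1: mu = v_d / E
Step 2: mu = 2293177 / 1652
Step 3: mu = 1388.12 cm^2/(V*s)

1388.12


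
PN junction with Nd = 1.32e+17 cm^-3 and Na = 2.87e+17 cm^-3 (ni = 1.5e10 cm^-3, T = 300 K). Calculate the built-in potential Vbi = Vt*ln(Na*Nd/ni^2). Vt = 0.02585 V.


Step 1: Compute Na*Nd/ni^2 = 2.87e+17 * 1.32e+17 / (1.5e10)^2 = 1.6837e+14
Step 2: ln(1.6837e+14) = 32.7572
Step 3: Vbi = 0.02585 * 32.7572 = 0.847 V

0.847


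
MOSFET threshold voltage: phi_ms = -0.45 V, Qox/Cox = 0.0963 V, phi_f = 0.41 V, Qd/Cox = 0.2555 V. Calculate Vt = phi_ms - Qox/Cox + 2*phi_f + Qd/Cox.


Step 1: Vt = phi_ms - Qox/Cox + 2*phi_f + Qd/Cox
Step 2: Vt = -0.45 - 0.0963 + 2*0.41 + 0.2555
Step 3: Vt = -0.45 - 0.0963 + 0.82 + 0.2555
Step 4: Vt = 0.5292 V

0.5292


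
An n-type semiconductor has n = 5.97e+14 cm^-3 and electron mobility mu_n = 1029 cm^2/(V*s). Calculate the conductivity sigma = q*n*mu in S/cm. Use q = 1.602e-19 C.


Step 1: sigma = q * n * mu
Step 2: sigma = 1.602e-19 * 5.97e+14 * 1029
Step 3: sigma = 9.841e-02 S/cm

9.841e-02


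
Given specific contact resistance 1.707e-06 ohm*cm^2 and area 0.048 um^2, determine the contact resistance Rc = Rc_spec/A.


Step 1: Convert area to cm^2: 0.048 um^2 = 4.8000e-10 cm^2
Step 2: Rc = Rc_spec / A = 1.707e-06 / 4.8000e-10
Step 3: Rc = 3.56e+03 ohms

3.56e+03


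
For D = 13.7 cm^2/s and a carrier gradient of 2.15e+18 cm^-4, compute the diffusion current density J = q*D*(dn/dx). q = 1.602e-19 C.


Step 1: J = q * D * (dn/dx)
Step 2: J = 1.602e-19 * 13.7 * 2.15e+18
Step 3: J = 4.72e+00 A/cm^2

4.72e+00


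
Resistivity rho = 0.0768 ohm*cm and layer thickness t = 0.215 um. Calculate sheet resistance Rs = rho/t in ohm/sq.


Step 1: Convert thickness to cm: t = 0.215 um = 2.1500e-05 cm
Step 2: Rs = rho / t = 0.0768 / 2.1500e-05
Step 3: Rs = 3572.1 ohm/sq

3572.1


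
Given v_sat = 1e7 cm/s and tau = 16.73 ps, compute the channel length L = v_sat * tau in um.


Step 1: tau in seconds = 16.73 ps * 1e-12 = 1.6730e-11 s
Step 2: L = v_sat * tau = 1e7 * 1.6730e-11 = 1.6730e-04 cm
Step 3: L in um = 1.6730e-04 * 1e4 = 1.673 um

1.673


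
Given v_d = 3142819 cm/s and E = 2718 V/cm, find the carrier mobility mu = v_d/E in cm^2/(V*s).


Step 1: mu = v_d / E
Step 2: mu = 3142819 / 2718
Step 3: mu = 1156.3 cm^2/(V*s)

1156.3


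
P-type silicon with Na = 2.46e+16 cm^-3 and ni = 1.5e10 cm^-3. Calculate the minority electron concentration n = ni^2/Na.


Step 1: Majority hole concentration p ≈ Na = 2.46e+16 cm^-3
Step 2: n = ni^2 / Na = (1.5e10)^2 / 2.46e+16
Step 3: n = 9.15e+03 cm^-3

9.15e+03


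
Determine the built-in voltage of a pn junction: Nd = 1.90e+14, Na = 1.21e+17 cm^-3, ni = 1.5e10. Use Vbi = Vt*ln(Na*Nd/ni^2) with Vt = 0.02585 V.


Step 1: Compute Na*Nd/ni^2 = 1.21e+17 * 1.90e+14 / (1.5e10)^2 = 1.0218e+11
Step 2: ln(1.0218e+11) = 25.3500
Step 3: Vbi = 0.02585 * 25.3500 = 0.655 V

0.655


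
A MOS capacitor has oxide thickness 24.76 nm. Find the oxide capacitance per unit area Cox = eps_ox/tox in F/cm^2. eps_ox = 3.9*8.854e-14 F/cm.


Step 1: eps_ox = 3.9 * 8.854e-14 = 3.45306e-13 F/cm
Step 2: tox in cm = 24.76 nm * 1e-7 = 2.4760e-06 cm
Step 3: Cox = 3.45306e-13 / 2.4760e-06 = 1.39e-07 F/cm^2

1.39e-07


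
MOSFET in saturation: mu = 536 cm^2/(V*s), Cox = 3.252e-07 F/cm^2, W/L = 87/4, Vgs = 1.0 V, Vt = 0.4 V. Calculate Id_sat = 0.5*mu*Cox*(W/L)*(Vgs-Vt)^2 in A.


Step 1: Overdrive voltage Vov = Vgs - Vt = 1.0 - 0.4 = 0.6 V
Step 2: W/L = 87/4 = 21.75
Step 3: Id = 0.5 * 536 * 3.252e-07 * 21.75 * 0.6^2
Step 4: Id = 6.82e-04 A

6.82e-04


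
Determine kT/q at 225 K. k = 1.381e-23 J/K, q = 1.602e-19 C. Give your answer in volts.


Step 1: kT = 1.381e-23 * 225 = 3.10725e-21 J
Step 2: Vt = kT/q = 3.10725e-21 / 1.602e-19
Step 3: Vt = 0.0194 V

0.0194


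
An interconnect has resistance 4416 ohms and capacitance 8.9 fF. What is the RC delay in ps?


Step 1: tau = R * C
Step 2: tau = 4416 * 8.9 fF = 4416 * 8.9e-15 F
Step 3: tau = 3.93024e-11 s = 39.3024 ps

39.3024


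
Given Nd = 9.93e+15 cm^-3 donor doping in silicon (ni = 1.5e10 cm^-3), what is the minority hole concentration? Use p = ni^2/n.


Step 1: Since Nd >> ni, n ≈ Nd = 9.93e+15 cm^-3
Step 2: p = ni^2 / n = (1.5e10)^2 / 9.93e+15
Step 3: p = 2.25e20 / 9.93e+15 = 2.27e+04 cm^-3

2.27e+04


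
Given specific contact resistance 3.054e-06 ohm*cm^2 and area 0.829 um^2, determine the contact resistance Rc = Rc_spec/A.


Step 1: Convert area to cm^2: 0.829 um^2 = 8.2900e-09 cm^2
Step 2: Rc = Rc_spec / A = 3.054e-06 / 8.2900e-09
Step 3: Rc = 3.68e+02 ohms

3.68e+02


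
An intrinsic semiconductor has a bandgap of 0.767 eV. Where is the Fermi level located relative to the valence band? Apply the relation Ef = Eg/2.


Step 1: For an intrinsic semiconductor, the Fermi level sits at midgap.
Step 2: Ef = Eg / 2 = 0.767 / 2 = 0.3835 eV

0.3835


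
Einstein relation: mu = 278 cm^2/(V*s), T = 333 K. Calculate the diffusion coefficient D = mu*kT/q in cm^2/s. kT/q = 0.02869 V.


Step 1: D = mu * (kT/q)
Step 2: D = 278 * 0.02869
Step 3: D = 7.98 cm^2/s

7.98


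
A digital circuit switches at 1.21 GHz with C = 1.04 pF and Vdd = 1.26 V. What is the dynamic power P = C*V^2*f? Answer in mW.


Step 1: V^2 = 1.26^2 = 1.5876 V^2
Step 2: P = C*V^2*f = 1.04e-12 F * 1.5876 * 1.21e9 Hz
Step 3: P = 1.99783584e-03 W
Step 4: P = 1.998 mW

1.998


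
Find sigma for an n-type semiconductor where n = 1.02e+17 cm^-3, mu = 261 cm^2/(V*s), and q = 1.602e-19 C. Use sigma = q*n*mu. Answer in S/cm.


Step 1: sigma = q * n * mu
Step 2: sigma = 1.602e-19 * 1.02e+17 * 261
Step 3: sigma = 4.265e+00 S/cm

4.265e+00


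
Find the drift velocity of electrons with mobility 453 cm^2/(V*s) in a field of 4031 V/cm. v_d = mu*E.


Step 1: v_d = mu * E
Step 2: v_d = 453 * 4031 = 1826043
Step 3: v_d = 1.83e+06 cm/s

1.83e+06


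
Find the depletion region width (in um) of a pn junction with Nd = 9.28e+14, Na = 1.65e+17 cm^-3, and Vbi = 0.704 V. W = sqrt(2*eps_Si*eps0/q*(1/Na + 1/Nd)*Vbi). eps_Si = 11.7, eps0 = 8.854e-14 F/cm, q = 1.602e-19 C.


Step 1: 1/Na + 1/Nd = 1/1.65e+17 + 1/9.28e+14 = 1.08365e-15
Step 2: 2*eps*eps0/q = 2*11.7*8.854e-14/1.602e-19 = 1.293281e+07
Step 3: W^2 = 1.293281e+07 * 1.08365e-15 * 0.704 = 9.86631e-09
Step 4: W = sqrt(9.86631e-09) = 9.933e-05 cm = 0.9933 um

0.9933


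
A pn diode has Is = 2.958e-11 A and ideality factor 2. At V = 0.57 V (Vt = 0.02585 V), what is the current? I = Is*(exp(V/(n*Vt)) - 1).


Step 1: V/(n*Vt) = 0.57/(2*0.02585) = 11.0251
Step 2: exp(11.0251) = 6.1396e+04
Step 3: I = 2.958e-11 * (6.1396e+04 - 1) = 1.82e-06 A

1.82e-06


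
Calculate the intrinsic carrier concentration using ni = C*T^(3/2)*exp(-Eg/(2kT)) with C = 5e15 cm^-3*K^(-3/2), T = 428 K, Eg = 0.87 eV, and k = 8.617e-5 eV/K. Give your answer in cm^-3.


Step 1: Compute kT = 8.617e-5 * 428 = 0.03688076 eV
Step 2: Exponent = -Eg/(2kT) = -0.87/(2*0.03688076) = -11.79477
Step 3: T^(3/2) = 428^1.5 = 8854.53
Step 4: ni = 5e15 * 8854.53 * exp(-11.79477) = 3.34e+14 cm^-3

3.34e+14


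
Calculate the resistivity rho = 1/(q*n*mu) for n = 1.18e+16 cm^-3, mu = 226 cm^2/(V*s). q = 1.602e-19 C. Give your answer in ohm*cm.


Step 1: sigma = q * n * mu = 1.602e-19 * 1.18e+16 * 226 = 4.27221e-01 S/cm
Step 2: rho = 1 / sigma = 1 / 4.27221e-01 = 2.341 ohm*cm

2.341


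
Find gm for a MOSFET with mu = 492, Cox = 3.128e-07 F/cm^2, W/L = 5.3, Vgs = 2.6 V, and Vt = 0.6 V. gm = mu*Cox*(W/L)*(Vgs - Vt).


Step 1: Vov = Vgs - Vt = 2.6 - 0.6 = 2.0 V
Step 2: gm = mu * Cox * (W/L) * Vov
Step 3: gm = 492 * 3.128e-07 * 5.3 * 2.0 = 1.63e-03 S

1.63e-03


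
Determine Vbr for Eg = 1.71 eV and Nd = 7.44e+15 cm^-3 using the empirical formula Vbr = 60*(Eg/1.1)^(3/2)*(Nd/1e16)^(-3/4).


Step 1: Eg/1.1 = 1.71/1.1 = 1.554545
Step 2: (Eg/1.1)^1.5 = 1.554545^1.5 = 1.938228
Step 3: (Nd/1e16)^(-0.75) = (0.744)^(-0.75) = 1.248304
Step 4: Vbr = 60 * 1.938228 * 1.248304 = 145.2 V

145.2


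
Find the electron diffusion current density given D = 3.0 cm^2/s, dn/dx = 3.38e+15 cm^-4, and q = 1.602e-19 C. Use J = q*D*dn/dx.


Step 1: J = q * D * (dn/dx)
Step 2: J = 1.602e-19 * 3.0 * 3.38e+15
Step 3: J = 1.62e-03 A/cm^2

1.62e-03


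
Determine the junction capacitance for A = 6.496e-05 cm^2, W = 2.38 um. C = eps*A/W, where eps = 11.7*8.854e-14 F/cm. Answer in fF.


Step 1: eps_Si = 11.7 * 8.854e-14 = 1.035918e-12 F/cm
Step 2: W in cm = 2.38 * 1e-4 = 2.38e-04 cm
Step 3: C = 1.035918e-12 * 6.496e-05 / 2.38e-04 = 2.827447e-13 F
Step 4: C = 282.74 fF

282.74


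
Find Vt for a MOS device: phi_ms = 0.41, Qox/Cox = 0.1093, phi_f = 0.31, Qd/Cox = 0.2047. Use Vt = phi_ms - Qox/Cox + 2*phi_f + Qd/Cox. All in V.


Step 1: Vt = phi_ms - Qox/Cox + 2*phi_f + Qd/Cox
Step 2: Vt = 0.41 - 0.1093 + 2*0.31 + 0.2047
Step 3: Vt = 0.41 - 0.1093 + 0.62 + 0.2047
Step 4: Vt = 1.1254 V

1.1254


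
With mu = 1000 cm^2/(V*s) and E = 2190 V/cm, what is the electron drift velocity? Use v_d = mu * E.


Step 1: v_d = mu * E
Step 2: v_d = 1000 * 2190 = 2190000
Step 3: v_d = 2.19e+06 cm/s

2.19e+06


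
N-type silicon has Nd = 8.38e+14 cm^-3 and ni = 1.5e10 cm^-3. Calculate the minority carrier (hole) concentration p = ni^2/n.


Step 1: Since Nd >> ni, n ≈ Nd = 8.38e+14 cm^-3
Step 2: p = ni^2 / n = (1.5e10)^2 / 8.38e+14
Step 3: p = 2.25e20 / 8.38e+14 = 2.68e+05 cm^-3

2.68e+05


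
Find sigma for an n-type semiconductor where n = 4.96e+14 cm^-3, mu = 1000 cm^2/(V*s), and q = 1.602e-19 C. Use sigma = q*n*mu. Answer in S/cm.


Step 1: sigma = q * n * mu
Step 2: sigma = 1.602e-19 * 4.96e+14 * 1000
Step 3: sigma = 7.946e-02 S/cm

7.946e-02


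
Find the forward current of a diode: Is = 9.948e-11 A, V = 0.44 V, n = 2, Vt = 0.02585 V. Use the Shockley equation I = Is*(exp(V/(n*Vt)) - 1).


Step 1: V/(n*Vt) = 0.44/(2*0.02585) = 8.5106
Step 2: exp(8.5106) = 4.9671e+03
Step 3: I = 9.948e-11 * (4.9671e+03 - 1) = 4.94e-07 A

4.94e-07


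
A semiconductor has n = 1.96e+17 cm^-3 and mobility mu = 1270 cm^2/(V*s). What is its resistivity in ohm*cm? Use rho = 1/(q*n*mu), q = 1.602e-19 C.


Step 1: sigma = q * n * mu = 1.602e-19 * 1.96e+17 * 1270 = 3.98770e+01 S/cm
Step 2: rho = 1 / sigma = 1 / 3.98770e+01 = 0.02508 ohm*cm

0.02508


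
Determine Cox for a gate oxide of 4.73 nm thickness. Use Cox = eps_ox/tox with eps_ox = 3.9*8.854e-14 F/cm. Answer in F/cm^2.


Step 1: eps_ox = 3.9 * 8.854e-14 = 3.45306e-13 F/cm
Step 2: tox in cm = 4.73 nm * 1e-7 = 4.7300e-07 cm
Step 3: Cox = 3.45306e-13 / 4.7300e-07 = 7.30e-07 F/cm^2

7.30e-07


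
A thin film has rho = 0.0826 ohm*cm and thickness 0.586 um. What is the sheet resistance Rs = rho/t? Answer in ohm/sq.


Step 1: Convert thickness to cm: t = 0.586 um = 5.8600e-05 cm
Step 2: Rs = rho / t = 0.0826 / 5.8600e-05
Step 3: Rs = 1409.6 ohm/sq

1409.6


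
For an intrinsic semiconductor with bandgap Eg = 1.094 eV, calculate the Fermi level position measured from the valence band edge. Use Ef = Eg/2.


Step 1: For an intrinsic semiconductor, the Fermi level sits at midgap.
Step 2: Ef = Eg / 2 = 1.094 / 2 = 0.547 eV

0.547


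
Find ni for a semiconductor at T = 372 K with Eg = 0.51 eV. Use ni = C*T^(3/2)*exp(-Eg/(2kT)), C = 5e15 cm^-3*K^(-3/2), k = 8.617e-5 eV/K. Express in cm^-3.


Step 1: Compute kT = 8.617e-5 * 372 = 0.03205524 eV
Step 2: Exponent = -Eg/(2kT) = -0.51/(2*0.03205524) = -7.95502
Step 3: T^(3/2) = 372^1.5 = 7174.88
Step 4: ni = 5e15 * 7174.88 * exp(-7.95502) = 1.26e+16 cm^-3

1.26e+16


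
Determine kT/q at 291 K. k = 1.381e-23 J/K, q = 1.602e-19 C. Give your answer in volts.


Step 1: kT = 1.381e-23 * 291 = 4.01871e-21 J
Step 2: Vt = kT/q = 4.01871e-21 / 1.602e-19
Step 3: Vt = 0.02509 V

0.02509


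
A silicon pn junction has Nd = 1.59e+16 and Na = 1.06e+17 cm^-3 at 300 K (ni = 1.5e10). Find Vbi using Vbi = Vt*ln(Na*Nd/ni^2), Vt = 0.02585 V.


Step 1: Compute Na*Nd/ni^2 = 1.06e+17 * 1.59e+16 / (1.5e10)^2 = 7.4907e+12
Step 2: ln(7.4907e+12) = 29.6447
Step 3: Vbi = 0.02585 * 29.6447 = 0.766 V

0.766


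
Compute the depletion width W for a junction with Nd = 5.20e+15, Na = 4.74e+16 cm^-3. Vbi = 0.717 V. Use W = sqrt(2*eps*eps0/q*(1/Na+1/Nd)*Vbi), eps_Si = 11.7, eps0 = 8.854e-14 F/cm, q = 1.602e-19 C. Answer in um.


Step 1: 1/Na + 1/Nd = 1/4.74e+16 + 1/5.20e+15 = 2.13405e-16
Step 2: 2*eps*eps0/q = 2*11.7*8.854e-14/1.602e-19 = 1.293281e+07
Step 3: W^2 = 1.293281e+07 * 2.13405e-16 * 0.717 = 1.97887e-09
Step 4: W = sqrt(1.97887e-09) = 4.448e-05 cm = 0.4448 um

0.4448


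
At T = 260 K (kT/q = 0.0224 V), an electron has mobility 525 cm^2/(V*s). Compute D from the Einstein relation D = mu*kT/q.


Step 1: D = mu * (kT/q)
Step 2: D = 525 * 0.0224
Step 3: D = 11.76 cm^2/s

11.76


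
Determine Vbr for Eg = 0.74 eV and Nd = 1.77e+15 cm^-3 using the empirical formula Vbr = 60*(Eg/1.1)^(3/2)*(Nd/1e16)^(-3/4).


Step 1: Eg/1.1 = 0.74/1.1 = 0.672727
Step 2: (Eg/1.1)^1.5 = 0.672727^1.5 = 0.551770
Step 3: (Nd/1e16)^(-0.75) = (0.177)^(-0.75) = 3.664545
Step 4: Vbr = 60 * 0.551770 * 3.664545 = 121.3 V

121.3


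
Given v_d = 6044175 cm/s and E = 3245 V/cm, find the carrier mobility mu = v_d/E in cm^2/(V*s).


Step 1: mu = v_d / E
Step 2: mu = 6044175 / 3245
Step 3: mu = 1862.61 cm^2/(V*s)

1862.61


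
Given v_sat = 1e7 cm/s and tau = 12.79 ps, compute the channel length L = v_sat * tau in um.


Step 1: tau in seconds = 12.79 ps * 1e-12 = 1.2790e-11 s
Step 2: L = v_sat * tau = 1e7 * 1.2790e-11 = 1.2790e-04 cm
Step 3: L in um = 1.2790e-04 * 1e4 = 1.279 um

1.279


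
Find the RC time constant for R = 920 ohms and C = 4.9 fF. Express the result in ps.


Step 1: tau = R * C
Step 2: tau = 920 * 4.9 fF = 920 * 4.9e-15 F
Step 3: tau = 4.508e-12 s = 4.508 ps

4.508


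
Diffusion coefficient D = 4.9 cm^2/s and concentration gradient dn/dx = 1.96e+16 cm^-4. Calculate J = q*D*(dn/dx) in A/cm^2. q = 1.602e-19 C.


Step 1: J = q * D * (dn/dx)
Step 2: J = 1.602e-19 * 4.9 * 1.96e+16
Step 3: J = 1.54e-02 A/cm^2

1.54e-02


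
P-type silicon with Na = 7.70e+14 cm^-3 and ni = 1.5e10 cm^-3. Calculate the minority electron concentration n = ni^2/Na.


Step 1: Majority hole concentration p ≈ Na = 7.70e+14 cm^-3
Step 2: n = ni^2 / Na = (1.5e10)^2 / 7.70e+14
Step 3: n = 2.92e+05 cm^-3

2.92e+05


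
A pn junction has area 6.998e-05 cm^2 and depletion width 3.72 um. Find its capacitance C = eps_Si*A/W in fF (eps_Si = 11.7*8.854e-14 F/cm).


Step 1: eps_Si = 11.7 * 8.854e-14 = 1.035918e-12 F/cm
Step 2: W in cm = 3.72 * 1e-4 = 3.72e-04 cm
Step 3: C = 1.035918e-12 * 6.998e-05 / 3.72e-04 = 1.948751e-13 F
Step 4: C = 194.88 fF

194.88


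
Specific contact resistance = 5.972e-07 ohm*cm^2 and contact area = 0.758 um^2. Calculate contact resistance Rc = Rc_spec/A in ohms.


Step 1: Convert area to cm^2: 0.758 um^2 = 7.5800e-09 cm^2
Step 2: Rc = Rc_spec / A = 5.972e-07 / 7.5800e-09
Step 3: Rc = 7.88e+01 ohms

7.88e+01


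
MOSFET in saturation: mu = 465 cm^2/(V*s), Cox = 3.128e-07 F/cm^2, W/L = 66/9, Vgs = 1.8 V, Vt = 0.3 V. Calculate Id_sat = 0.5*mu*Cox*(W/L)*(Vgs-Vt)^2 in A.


Step 1: Overdrive voltage Vov = Vgs - Vt = 1.8 - 0.3 = 1.5 V
Step 2: W/L = 66/9 = 7.33333
Step 3: Id = 0.5 * 465 * 3.128e-07 * 7.33333 * 1.5^2
Step 4: Id = 1.20e-03 A

1.20e-03


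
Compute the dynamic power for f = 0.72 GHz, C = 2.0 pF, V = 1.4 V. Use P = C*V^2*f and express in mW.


Step 1: V^2 = 1.4^2 = 1.96 V^2
Step 2: P = C*V^2*f = 2.0e-12 F * 1.96 * 0.72e9 Hz
Step 3: P = 2.8224e-03 W
Step 4: P = 2.822 mW

2.822


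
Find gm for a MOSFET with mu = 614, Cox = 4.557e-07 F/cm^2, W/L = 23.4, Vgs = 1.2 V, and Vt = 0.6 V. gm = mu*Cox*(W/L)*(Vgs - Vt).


Step 1: Vov = Vgs - Vt = 1.2 - 0.6 = 0.6 V
Step 2: gm = mu * Cox * (W/L) * Vov
Step 3: gm = 614 * 4.557e-07 * 23.4 * 0.6 = 3.93e-03 S

3.93e-03


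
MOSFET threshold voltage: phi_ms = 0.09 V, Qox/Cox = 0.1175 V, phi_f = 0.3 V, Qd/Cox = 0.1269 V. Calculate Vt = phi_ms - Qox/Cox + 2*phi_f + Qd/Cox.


Step 1: Vt = phi_ms - Qox/Cox + 2*phi_f + Qd/Cox
Step 2: Vt = 0.09 - 0.1175 + 2*0.3 + 0.1269
Step 3: Vt = 0.09 - 0.1175 + 0.6 + 0.1269
Step 4: Vt = 0.6994 V

0.6994


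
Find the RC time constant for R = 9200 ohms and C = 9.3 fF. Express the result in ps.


Step 1: tau = R * C
Step 2: tau = 9200 * 9.3 fF = 9200 * 9.3e-15 F
Step 3: tau = 8.556e-11 s = 85.56 ps

85.56


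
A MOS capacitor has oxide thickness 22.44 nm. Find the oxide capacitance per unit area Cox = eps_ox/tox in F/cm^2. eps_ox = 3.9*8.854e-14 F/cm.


Step 1: eps_ox = 3.9 * 8.854e-14 = 3.45306e-13 F/cm
Step 2: tox in cm = 22.44 nm * 1e-7 = 2.2440e-06 cm
Step 3: Cox = 3.45306e-13 / 2.2440e-06 = 1.54e-07 F/cm^2

1.54e-07


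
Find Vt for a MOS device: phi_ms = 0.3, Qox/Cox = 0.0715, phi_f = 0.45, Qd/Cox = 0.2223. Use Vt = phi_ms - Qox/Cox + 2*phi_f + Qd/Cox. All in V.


Step 1: Vt = phi_ms - Qox/Cox + 2*phi_f + Qd/Cox
Step 2: Vt = 0.3 - 0.0715 + 2*0.45 + 0.2223
Step 3: Vt = 0.3 - 0.0715 + 0.9 + 0.2223
Step 4: Vt = 1.3508 V

1.3508


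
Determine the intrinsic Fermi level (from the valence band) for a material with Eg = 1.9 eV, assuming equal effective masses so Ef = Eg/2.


Step 1: For an intrinsic semiconductor, the Fermi level sits at midgap.
Step 2: Ef = Eg / 2 = 1.9 / 2 = 0.95 eV

0.95


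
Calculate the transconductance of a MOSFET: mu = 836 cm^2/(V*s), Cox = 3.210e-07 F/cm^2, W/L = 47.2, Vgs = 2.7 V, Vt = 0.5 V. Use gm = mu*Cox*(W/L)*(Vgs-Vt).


Step 1: Vov = Vgs - Vt = 2.7 - 0.5 = 2.2 V
Step 2: gm = mu * Cox * (W/L) * Vov
Step 3: gm = 836 * 3.210e-07 * 47.2 * 2.2 = 2.79e-02 S

2.79e-02


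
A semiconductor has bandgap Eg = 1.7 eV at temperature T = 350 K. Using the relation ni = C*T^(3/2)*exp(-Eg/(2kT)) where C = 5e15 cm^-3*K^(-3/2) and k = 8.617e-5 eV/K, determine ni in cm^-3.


Step 1: Compute kT = 8.617e-5 * 350 = 0.0301595 eV
Step 2: Exponent = -Eg/(2kT) = -1.7/(2*0.0301595) = -28.18349
Step 3: T^(3/2) = 350^1.5 = 6547.90
Step 4: ni = 5e15 * 6547.90 * exp(-28.18349) = 1.88e+07 cm^-3

1.88e+07


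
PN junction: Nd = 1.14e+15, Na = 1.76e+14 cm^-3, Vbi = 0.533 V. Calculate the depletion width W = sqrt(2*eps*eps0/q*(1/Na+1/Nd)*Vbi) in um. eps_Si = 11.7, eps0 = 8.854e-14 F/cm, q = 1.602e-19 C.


Step 1: 1/Na + 1/Nd = 1/1.76e+14 + 1/1.14e+15 = 6.55901e-15
Step 2: 2*eps*eps0/q = 2*11.7*8.854e-14/1.602e-19 = 1.293281e+07
Step 3: W^2 = 1.293281e+07 * 6.55901e-15 * 0.533 = 4.52125e-08
Step 4: W = sqrt(4.52125e-08) = 2.126e-04 cm = 2.126 um

2.126


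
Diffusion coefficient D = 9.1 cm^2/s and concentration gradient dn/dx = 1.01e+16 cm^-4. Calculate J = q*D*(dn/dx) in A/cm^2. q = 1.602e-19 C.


Step 1: J = q * D * (dn/dx)
Step 2: J = 1.602e-19 * 9.1 * 1.01e+16
Step 3: J = 1.47e-02 A/cm^2

1.47e-02


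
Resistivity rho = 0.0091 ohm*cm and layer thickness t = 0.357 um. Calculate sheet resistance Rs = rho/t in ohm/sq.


Step 1: Convert thickness to cm: t = 0.357 um = 3.5700e-05 cm
Step 2: Rs = rho / t = 0.0091 / 3.5700e-05
Step 3: Rs = 254.9 ohm/sq

254.9


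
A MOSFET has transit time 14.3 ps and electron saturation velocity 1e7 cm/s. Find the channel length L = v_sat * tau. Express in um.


Step 1: tau in seconds = 14.3 ps * 1e-12 = 1.4300e-11 s
Step 2: L = v_sat * tau = 1e7 * 1.4300e-11 = 1.4300e-04 cm
Step 3: L in um = 1.4300e-04 * 1e4 = 1.43 um

1.43


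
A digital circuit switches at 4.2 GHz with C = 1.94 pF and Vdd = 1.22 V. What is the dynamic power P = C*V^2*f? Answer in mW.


Step 1: V^2 = 1.22^2 = 1.4884 V^2
Step 2: P = C*V^2*f = 1.94e-12 F * 1.4884 * 4.2e9 Hz
Step 3: P = 1.21274832e-02 W
Step 4: P = 12.127 mW

12.127


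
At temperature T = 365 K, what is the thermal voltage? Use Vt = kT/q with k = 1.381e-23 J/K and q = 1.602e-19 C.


Step 1: kT = 1.381e-23 * 365 = 5.04065e-21 J
Step 2: Vt = kT/q = 5.04065e-21 / 1.602e-19
Step 3: Vt = 0.03146 V

0.03146


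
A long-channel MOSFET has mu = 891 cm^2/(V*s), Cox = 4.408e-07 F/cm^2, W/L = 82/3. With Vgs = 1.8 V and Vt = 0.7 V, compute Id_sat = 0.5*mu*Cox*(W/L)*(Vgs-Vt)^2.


Step 1: Overdrive voltage Vov = Vgs - Vt = 1.8 - 0.7 = 1.1 V
Step 2: W/L = 82/3 = 27.3333
Step 3: Id = 0.5 * 891 * 4.408e-07 * 27.3333 * 1.1^2
Step 4: Id = 6.49e-03 A

6.49e-03


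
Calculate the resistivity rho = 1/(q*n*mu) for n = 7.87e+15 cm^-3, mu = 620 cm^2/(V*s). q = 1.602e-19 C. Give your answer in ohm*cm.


Step 1: sigma = q * n * mu = 1.602e-19 * 7.87e+15 * 620 = 7.81680e-01 S/cm
Step 2: rho = 1 / sigma = 1 / 7.81680e-01 = 1.279 ohm*cm

1.279


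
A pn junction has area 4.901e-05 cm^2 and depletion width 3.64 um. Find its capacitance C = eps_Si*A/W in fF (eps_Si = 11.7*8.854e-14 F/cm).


Step 1: eps_Si = 11.7 * 8.854e-14 = 1.035918e-12 F/cm
Step 2: W in cm = 3.64 * 1e-4 = 3.64e-04 cm
Step 3: C = 1.035918e-12 * 4.901e-05 / 3.64e-04 = 1.394790e-13 F
Step 4: C = 139.48 fF

139.48


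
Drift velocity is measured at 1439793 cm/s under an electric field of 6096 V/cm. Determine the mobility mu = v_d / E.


Step 1: mu = v_d / E
Step 2: mu = 1439793 / 6096
Step 3: mu = 236.19 cm^2/(V*s)

236.19


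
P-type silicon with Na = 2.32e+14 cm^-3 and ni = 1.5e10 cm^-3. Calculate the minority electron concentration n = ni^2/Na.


Step 1: Majority hole concentration p ≈ Na = 2.32e+14 cm^-3
Step 2: n = ni^2 / Na = (1.5e10)^2 / 2.32e+14
Step 3: n = 9.70e+05 cm^-3

9.70e+05


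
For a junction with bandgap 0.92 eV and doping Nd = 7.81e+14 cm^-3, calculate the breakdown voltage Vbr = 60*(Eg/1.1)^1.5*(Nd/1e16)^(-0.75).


Step 1: Eg/1.1 = 0.92/1.1 = 0.836364
Step 2: (Eg/1.1)^1.5 = 0.836364^1.5 = 0.764879
Step 3: (Nd/1e16)^(-0.75) = (0.0781)^(-0.75) = 6.768801
Step 4: Vbr = 60 * 0.764879 * 6.768801 = 310.6 V

310.6


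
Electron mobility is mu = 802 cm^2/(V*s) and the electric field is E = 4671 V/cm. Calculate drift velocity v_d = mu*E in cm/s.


Step 1: v_d = mu * E
Step 2: v_d = 802 * 4671 = 3746142
Step 3: v_d = 3.75e+06 cm/s

3.75e+06


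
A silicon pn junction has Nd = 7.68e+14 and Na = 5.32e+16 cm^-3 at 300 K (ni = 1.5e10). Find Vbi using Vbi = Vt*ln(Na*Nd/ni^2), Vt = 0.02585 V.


Step 1: Compute Na*Nd/ni^2 = 5.32e+16 * 7.68e+14 / (1.5e10)^2 = 1.8159e+11
Step 2: ln(1.8159e+11) = 25.9250
Step 3: Vbi = 0.02585 * 25.9250 = 0.67 V

0.67


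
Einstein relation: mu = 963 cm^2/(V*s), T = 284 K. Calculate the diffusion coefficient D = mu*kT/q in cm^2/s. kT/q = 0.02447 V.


Step 1: D = mu * (kT/q)
Step 2: D = 963 * 0.02447
Step 3: D = 23.56 cm^2/s

23.56


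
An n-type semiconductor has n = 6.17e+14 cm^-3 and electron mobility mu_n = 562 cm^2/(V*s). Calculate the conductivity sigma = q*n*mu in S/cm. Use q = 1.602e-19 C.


Step 1: sigma = q * n * mu
Step 2: sigma = 1.602e-19 * 6.17e+14 * 562
Step 3: sigma = 5.555e-02 S/cm

5.555e-02


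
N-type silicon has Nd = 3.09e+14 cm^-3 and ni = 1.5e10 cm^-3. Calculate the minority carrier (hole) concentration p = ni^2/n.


Step 1: Since Nd >> ni, n ≈ Nd = 3.09e+14 cm^-3
Step 2: p = ni^2 / n = (1.5e10)^2 / 3.09e+14
Step 3: p = 2.25e20 / 3.09e+14 = 7.28e+05 cm^-3

7.28e+05


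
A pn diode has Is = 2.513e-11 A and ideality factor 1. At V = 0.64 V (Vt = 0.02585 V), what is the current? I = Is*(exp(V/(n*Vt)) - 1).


Step 1: V/(n*Vt) = 0.64/(1*0.02585) = 24.7582
Step 2: exp(24.7582) = 5.6539e+10
Step 3: I = 2.513e-11 * (5.6539e+10 - 1) = 1.42e+00 A

1.42e+00


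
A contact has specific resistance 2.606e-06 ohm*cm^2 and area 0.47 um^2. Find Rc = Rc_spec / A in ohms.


Step 1: Convert area to cm^2: 0.47 um^2 = 4.7000e-09 cm^2
Step 2: Rc = Rc_spec / A = 2.606e-06 / 4.7000e-09
Step 3: Rc = 5.54e+02 ohms

5.54e+02


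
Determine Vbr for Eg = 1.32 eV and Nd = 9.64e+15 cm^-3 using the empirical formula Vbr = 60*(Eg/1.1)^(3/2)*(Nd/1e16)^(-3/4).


Step 1: Eg/1.1 = 1.32/1.1 = 1.200000
Step 2: (Eg/1.1)^1.5 = 1.200000^1.5 = 1.314534
Step 3: (Nd/1e16)^(-0.75) = (0.964)^(-0.75) = 1.027880
Step 4: Vbr = 60 * 1.314534 * 1.027880 = 81.1 V

81.1


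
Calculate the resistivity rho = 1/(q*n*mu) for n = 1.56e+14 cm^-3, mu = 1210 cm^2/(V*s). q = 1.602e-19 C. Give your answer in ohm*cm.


Step 1: sigma = q * n * mu = 1.602e-19 * 1.56e+14 * 1210 = 3.02394e-02 S/cm
Step 2: rho = 1 / sigma = 1 / 3.02394e-02 = 33.07 ohm*cm

33.07


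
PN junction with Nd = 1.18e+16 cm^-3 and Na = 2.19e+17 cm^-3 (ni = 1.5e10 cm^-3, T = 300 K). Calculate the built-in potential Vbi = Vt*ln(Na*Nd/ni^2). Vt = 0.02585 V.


Step 1: Compute Na*Nd/ni^2 = 2.19e+17 * 1.18e+16 / (1.5e10)^2 = 1.1485e+13
Step 2: ln(1.1485e+13) = 30.0721
Step 3: Vbi = 0.02585 * 30.0721 = 0.777 V

0.777


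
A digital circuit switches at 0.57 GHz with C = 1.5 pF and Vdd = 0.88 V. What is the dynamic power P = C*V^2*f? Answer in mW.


Step 1: V^2 = 0.88^2 = 0.7744 V^2
Step 2: P = C*V^2*f = 1.5e-12 F * 0.7744 * 0.57e9 Hz
Step 3: P = 6.62112e-04 W
Step 4: P = 0.662 mW

0.662


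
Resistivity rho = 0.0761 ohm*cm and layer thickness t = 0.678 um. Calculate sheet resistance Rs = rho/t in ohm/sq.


Step 1: Convert thickness to cm: t = 0.678 um = 6.7800e-05 cm
Step 2: Rs = rho / t = 0.0761 / 6.7800e-05
Step 3: Rs = 1122.4 ohm/sq

1122.4


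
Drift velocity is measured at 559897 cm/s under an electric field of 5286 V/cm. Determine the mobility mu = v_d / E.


Step 1: mu = v_d / E
Step 2: mu = 559897 / 5286
Step 3: mu = 105.92 cm^2/(V*s)

105.92


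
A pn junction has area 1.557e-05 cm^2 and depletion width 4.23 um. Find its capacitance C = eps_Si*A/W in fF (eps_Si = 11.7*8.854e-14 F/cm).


Step 1: eps_Si = 11.7 * 8.854e-14 = 1.035918e-12 F/cm
Step 2: W in cm = 4.23 * 1e-4 = 4.23e-04 cm
Step 3: C = 1.035918e-12 * 1.557e-05 / 4.23e-04 = 3.813060e-14 F
Step 4: C = 38.13 fF

38.13


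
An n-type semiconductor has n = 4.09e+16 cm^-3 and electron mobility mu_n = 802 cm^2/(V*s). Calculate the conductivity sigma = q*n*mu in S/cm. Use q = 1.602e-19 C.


Step 1: sigma = q * n * mu
Step 2: sigma = 1.602e-19 * 4.09e+16 * 802
Step 3: sigma = 5.255e+00 S/cm

5.255e+00


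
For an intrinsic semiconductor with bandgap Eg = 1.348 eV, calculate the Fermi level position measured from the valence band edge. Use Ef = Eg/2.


Step 1: For an intrinsic semiconductor, the Fermi level sits at midgap.
Step 2: Ef = Eg / 2 = 1.348 / 2 = 0.674 eV

0.674


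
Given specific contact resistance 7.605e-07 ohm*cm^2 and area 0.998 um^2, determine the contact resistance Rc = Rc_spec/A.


Step 1: Convert area to cm^2: 0.998 um^2 = 9.9800e-09 cm^2
Step 2: Rc = Rc_spec / A = 7.605e-07 / 9.9800e-09
Step 3: Rc = 7.62e+01 ohms

7.62e+01


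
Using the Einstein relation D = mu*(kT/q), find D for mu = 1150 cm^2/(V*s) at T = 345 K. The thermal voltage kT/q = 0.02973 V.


Step 1: D = mu * (kT/q)
Step 2: D = 1150 * 0.02973
Step 3: D = 34.19 cm^2/s

34.19


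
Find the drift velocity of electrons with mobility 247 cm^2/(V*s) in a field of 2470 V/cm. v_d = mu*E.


Step 1: v_d = mu * E
Step 2: v_d = 247 * 2470 = 610090
Step 3: v_d = 6.10e+05 cm/s

6.10e+05


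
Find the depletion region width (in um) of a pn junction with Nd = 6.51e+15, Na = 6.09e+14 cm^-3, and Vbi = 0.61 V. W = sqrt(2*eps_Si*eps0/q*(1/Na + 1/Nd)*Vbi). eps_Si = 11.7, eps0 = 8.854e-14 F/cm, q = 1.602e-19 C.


Step 1: 1/Na + 1/Nd = 1/6.09e+14 + 1/6.51e+15 = 1.79565e-15
Step 2: 2*eps*eps0/q = 2*11.7*8.854e-14/1.602e-19 = 1.293281e+07
Step 3: W^2 = 1.293281e+07 * 1.79565e-15 * 0.61 = 1.41659e-08
Step 4: W = sqrt(1.41659e-08) = 1.190e-04 cm = 1.19 um

1.19


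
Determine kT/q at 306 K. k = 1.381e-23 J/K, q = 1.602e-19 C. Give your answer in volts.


Step 1: kT = 1.381e-23 * 306 = 4.22586e-21 J
Step 2: Vt = kT/q = 4.22586e-21 / 1.602e-19
Step 3: Vt = 0.02638 V

0.02638


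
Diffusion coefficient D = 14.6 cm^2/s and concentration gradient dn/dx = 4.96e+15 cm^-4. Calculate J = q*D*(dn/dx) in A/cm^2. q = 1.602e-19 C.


Step 1: J = q * D * (dn/dx)
Step 2: J = 1.602e-19 * 14.6 * 4.96e+15
Step 3: J = 1.16e-02 A/cm^2

1.16e-02


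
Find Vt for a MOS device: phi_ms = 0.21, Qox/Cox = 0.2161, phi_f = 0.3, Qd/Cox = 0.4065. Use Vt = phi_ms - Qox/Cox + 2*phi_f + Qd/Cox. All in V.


Step 1: Vt = phi_ms - Qox/Cox + 2*phi_f + Qd/Cox
Step 2: Vt = 0.21 - 0.2161 + 2*0.3 + 0.4065
Step 3: Vt = 0.21 - 0.2161 + 0.6 + 0.4065
Step 4: Vt = 1.0004 V

1.0004


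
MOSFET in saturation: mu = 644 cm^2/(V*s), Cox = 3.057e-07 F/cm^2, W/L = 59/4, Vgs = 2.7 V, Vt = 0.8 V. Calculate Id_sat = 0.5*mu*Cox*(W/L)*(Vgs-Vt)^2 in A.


Step 1: Overdrive voltage Vov = Vgs - Vt = 2.7 - 0.8 = 1.9 V
Step 2: W/L = 59/4 = 14.75
Step 3: Id = 0.5 * 644 * 3.057e-07 * 14.75 * 1.9^2
Step 4: Id = 5.24e-03 A

5.24e-03


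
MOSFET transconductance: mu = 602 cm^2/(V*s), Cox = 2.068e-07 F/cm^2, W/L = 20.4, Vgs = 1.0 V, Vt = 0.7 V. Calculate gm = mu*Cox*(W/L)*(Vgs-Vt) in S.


Step 1: Vov = Vgs - Vt = 1.0 - 0.7 = 0.3 V
Step 2: gm = mu * Cox * (W/L) * Vov
Step 3: gm = 602 * 2.068e-07 * 20.4 * 0.3 = 7.62e-04 S

7.62e-04


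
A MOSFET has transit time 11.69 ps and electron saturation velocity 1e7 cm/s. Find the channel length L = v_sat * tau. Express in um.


Step 1: tau in seconds = 11.69 ps * 1e-12 = 1.1690e-11 s
Step 2: L = v_sat * tau = 1e7 * 1.1690e-11 = 1.1690e-04 cm
Step 3: L in um = 1.1690e-04 * 1e4 = 1.169 um

1.169


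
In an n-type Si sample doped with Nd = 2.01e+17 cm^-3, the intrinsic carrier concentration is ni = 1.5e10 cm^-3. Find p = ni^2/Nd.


Step 1: Since Nd >> ni, n ≈ Nd = 2.01e+17 cm^-3
Step 2: p = ni^2 / n = (1.5e10)^2 / 2.01e+17
Step 3: p = 2.25e20 / 2.01e+17 = 1.12e+03 cm^-3

1.12e+03


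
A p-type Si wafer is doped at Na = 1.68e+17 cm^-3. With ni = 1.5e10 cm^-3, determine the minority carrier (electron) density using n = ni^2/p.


Step 1: Majority hole concentration p ≈ Na = 1.68e+17 cm^-3
Step 2: n = ni^2 / Na = (1.5e10)^2 / 1.68e+17
Step 3: n = 1.34e+03 cm^-3

1.34e+03


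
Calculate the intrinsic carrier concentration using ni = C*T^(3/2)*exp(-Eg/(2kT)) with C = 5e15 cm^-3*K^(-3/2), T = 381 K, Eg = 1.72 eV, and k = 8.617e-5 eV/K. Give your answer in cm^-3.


Step 1: Compute kT = 8.617e-5 * 381 = 0.03283077 eV
Step 2: Exponent = -Eg/(2kT) = -1.72/(2*0.03283077) = -26.19494
Step 3: T^(3/2) = 381^1.5 = 7436.82
Step 4: ni = 5e15 * 7436.82 * exp(-26.19494) = 1.56e+08 cm^-3

1.56e+08


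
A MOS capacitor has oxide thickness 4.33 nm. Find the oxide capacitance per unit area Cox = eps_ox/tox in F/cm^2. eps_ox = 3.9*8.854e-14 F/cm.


Step 1: eps_ox = 3.9 * 8.854e-14 = 3.45306e-13 F/cm
Step 2: tox in cm = 4.33 nm * 1e-7 = 4.3300e-07 cm
Step 3: Cox = 3.45306e-13 / 4.3300e-07 = 7.97e-07 F/cm^2

7.97e-07


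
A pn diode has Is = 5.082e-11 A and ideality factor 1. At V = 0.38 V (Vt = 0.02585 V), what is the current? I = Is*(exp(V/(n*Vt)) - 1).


Step 1: V/(n*Vt) = 0.38/(1*0.02585) = 14.7002
Step 2: exp(14.7002) = 2.4222e+06
Step 3: I = 5.082e-11 * (2.4222e+06 - 1) = 1.23e-04 A

1.23e-04


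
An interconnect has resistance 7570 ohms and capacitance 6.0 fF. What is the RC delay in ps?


Step 1: tau = R * C
Step 2: tau = 7570 * 6.0 fF = 7570 * 6.0e-15 F
Step 3: tau = 4.542e-11 s = 45.42 ps

45.42


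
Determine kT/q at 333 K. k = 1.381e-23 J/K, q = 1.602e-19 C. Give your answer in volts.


Step 1: kT = 1.381e-23 * 333 = 4.59873e-21 J
Step 2: Vt = kT/q = 4.59873e-21 / 1.602e-19
Step 3: Vt = 0.02871 V

0.02871


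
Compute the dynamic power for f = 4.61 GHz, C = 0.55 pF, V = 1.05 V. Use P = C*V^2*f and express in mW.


Step 1: V^2 = 1.05^2 = 1.1025 V^2
Step 2: P = C*V^2*f = 0.55e-12 F * 1.1025 * 4.61e9 Hz
Step 3: P = 2.79538875e-03 W
Step 4: P = 2.795 mW

2.795


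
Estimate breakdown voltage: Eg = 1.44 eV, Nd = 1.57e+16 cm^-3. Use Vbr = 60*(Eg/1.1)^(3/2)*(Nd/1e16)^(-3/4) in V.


Step 1: Eg/1.1 = 1.44/1.1 = 1.309091
Step 2: (Eg/1.1)^1.5 = 1.309091^1.5 = 1.497803
Step 3: (Nd/1e16)^(-0.75) = (1.57)^(-0.75) = 0.712977
Step 4: Vbr = 60 * 1.497803 * 0.712977 = 64.1 V

64.1


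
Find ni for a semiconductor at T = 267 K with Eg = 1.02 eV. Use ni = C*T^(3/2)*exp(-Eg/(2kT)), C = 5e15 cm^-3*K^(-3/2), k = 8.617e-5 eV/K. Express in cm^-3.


Step 1: Compute kT = 8.617e-5 * 267 = 0.02300739 eV
Step 2: Exponent = -Eg/(2kT) = -1.02/(2*0.02300739) = -22.16679
Step 3: T^(3/2) = 267^1.5 = 4362.82
Step 4: ni = 5e15 * 4362.82 * exp(-22.16679) = 5.15e+09 cm^-3

5.15e+09


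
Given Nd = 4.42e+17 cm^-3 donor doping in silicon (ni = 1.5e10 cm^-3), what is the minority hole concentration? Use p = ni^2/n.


Step 1: Since Nd >> ni, n ≈ Nd = 4.42e+17 cm^-3
Step 2: p = ni^2 / n = (1.5e10)^2 / 4.42e+17
Step 3: p = 2.25e20 / 4.42e+17 = 5.09e+02 cm^-3

5.09e+02


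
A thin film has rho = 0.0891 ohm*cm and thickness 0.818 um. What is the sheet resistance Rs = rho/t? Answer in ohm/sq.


Step 1: Convert thickness to cm: t = 0.818 um = 8.1800e-05 cm
Step 2: Rs = rho / t = 0.0891 / 8.1800e-05
Step 3: Rs = 1089.2 ohm/sq

1089.2


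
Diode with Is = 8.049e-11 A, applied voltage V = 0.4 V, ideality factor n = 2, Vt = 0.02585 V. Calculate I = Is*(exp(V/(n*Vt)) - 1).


Step 1: V/(n*Vt) = 0.4/(2*0.02585) = 7.7369
Step 2: exp(7.7369) = 2.2914e+03
Step 3: I = 8.049e-11 * (2.2914e+03 - 1) = 1.84e-07 A

1.84e-07


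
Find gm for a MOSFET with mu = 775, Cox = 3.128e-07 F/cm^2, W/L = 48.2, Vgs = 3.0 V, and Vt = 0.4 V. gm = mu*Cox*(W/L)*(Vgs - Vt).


Step 1: Vov = Vgs - Vt = 3.0 - 0.4 = 2.6 V
Step 2: gm = mu * Cox * (W/L) * Vov
Step 3: gm = 775 * 3.128e-07 * 48.2 * 2.6 = 3.04e-02 S

3.04e-02


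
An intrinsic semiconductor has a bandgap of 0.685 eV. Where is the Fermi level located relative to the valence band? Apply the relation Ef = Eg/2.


Step 1: For an intrinsic semiconductor, the Fermi level sits at midgap.
Step 2: Ef = Eg / 2 = 0.685 / 2 = 0.3425 eV

0.3425


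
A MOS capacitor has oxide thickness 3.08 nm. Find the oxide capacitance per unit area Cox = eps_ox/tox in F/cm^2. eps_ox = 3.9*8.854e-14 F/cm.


Step 1: eps_ox = 3.9 * 8.854e-14 = 3.45306e-13 F/cm
Step 2: tox in cm = 3.08 nm * 1e-7 = 3.0800e-07 cm
Step 3: Cox = 3.45306e-13 / 3.0800e-07 = 1.12e-06 F/cm^2

1.12e-06


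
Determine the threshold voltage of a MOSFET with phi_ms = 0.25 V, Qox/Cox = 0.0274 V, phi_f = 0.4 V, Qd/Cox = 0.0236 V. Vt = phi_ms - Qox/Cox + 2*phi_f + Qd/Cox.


Step 1: Vt = phi_ms - Qox/Cox + 2*phi_f + Qd/Cox
Step 2: Vt = 0.25 - 0.0274 + 2*0.4 + 0.0236
Step 3: Vt = 0.25 - 0.0274 + 0.8 + 0.0236
Step 4: Vt = 1.0462 V

1.0462
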